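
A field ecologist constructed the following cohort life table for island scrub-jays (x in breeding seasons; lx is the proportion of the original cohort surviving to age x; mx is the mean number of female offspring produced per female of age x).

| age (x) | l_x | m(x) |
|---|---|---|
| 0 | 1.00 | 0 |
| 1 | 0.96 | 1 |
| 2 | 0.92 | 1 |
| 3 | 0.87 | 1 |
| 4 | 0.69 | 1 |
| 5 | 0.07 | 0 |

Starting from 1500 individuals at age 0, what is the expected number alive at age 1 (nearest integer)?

1440

Expected survivors = N0 · l_1 = 1500 × 0.96 = 1440 → 1440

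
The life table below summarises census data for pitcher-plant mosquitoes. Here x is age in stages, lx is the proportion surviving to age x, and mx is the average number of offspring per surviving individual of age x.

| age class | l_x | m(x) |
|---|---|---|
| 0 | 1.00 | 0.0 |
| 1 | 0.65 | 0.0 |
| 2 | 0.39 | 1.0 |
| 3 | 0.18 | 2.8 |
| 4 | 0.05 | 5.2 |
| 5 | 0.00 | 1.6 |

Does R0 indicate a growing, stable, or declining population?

growing

R0 = Σ lx·mx = 0 + 0 + 0.39 + 0.504 + 0.26 + 0 = 1.154
R0 > 1, so the population is growing.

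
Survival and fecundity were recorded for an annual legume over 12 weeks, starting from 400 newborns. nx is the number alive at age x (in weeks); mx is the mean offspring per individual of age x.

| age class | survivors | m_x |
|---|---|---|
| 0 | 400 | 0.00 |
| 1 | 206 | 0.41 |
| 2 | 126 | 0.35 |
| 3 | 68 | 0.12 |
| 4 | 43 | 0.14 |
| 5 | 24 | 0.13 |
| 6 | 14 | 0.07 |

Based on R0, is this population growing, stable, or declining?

declining

lx = nx/n0 = nx/400: 1, 0.515, 0.315, 0.17, 0.1075, 0.06, 0.035
R0 = Σ lx·mx = 0 + 0.21115 + 0.11025 + 0.0204 + 0.01505 + 0.0078 + 0.00245 = 0.3671
R0 < 1, so the population is declining.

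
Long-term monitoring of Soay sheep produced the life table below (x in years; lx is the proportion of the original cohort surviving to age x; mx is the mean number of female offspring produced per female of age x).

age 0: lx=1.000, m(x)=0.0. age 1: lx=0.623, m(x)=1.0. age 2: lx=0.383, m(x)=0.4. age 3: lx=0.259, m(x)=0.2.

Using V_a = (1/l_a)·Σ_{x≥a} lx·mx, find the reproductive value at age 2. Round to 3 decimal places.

0.535

lx·mx for x ≥ 2: 0.1532, 0.0518 → sum = 0.205
V_2 = 0.205 / l_2 = 0.205 / 0.383 = 0.535248… → 0.535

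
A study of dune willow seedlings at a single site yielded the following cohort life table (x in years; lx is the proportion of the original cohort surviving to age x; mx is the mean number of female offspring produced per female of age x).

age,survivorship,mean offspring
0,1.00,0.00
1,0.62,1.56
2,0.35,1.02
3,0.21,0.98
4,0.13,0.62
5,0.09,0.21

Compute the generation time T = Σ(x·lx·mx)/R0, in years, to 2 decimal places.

1.67

lx·mx: 0, 0.9672, 0.357, 0.2058, 0.0806, 0.0189 → R0 = 1.6295
x·lx·mx: 0, 0.9672, 0.714, 0.6174, 0.3224, 0.0945 → Σ = 2.7155
T = 2.7155 / 1.6295 = 1.666462… → 1.67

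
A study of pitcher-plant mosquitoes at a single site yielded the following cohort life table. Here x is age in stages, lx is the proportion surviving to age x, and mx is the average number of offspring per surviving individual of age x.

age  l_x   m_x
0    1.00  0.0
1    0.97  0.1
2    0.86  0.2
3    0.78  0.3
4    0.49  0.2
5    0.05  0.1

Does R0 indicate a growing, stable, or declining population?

R0 = Σ lx·mx = 0 + 0.097 + 0.172 + 0.234 + 0.098 + 0.005 = 0.606
R0 < 1, so the population is declining.

declining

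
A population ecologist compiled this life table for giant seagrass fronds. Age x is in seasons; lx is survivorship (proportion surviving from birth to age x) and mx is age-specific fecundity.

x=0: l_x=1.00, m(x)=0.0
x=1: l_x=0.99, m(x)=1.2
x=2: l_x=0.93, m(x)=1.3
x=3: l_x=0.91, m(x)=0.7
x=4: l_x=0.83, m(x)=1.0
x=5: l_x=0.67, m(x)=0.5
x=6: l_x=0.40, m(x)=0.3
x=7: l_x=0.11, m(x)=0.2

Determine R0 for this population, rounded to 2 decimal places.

4.34

lx·mx by age: 0, 1.188, 1.209, 0.637, 0.83, 0.335, 0.12, 0.022
R0 = Σ lx·mx = 4.341 → 4.34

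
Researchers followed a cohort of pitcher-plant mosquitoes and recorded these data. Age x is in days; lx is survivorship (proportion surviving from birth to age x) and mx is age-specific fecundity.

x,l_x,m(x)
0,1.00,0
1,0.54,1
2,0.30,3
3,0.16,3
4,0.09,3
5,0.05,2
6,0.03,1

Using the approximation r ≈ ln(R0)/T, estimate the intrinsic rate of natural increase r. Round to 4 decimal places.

R0 = Σ lx·mx = 0 + 0.54 + 0.9 + 0.48 + 0.27 + 0.1 + 0.03 = 2.32
Σ x·lx·mx = 5.54; T = 5.54/2.32 = 2.38793…
r ≈ ln(R0)/T = ln(2.32)/2.38793… = 0.352425… → 0.3524

0.3524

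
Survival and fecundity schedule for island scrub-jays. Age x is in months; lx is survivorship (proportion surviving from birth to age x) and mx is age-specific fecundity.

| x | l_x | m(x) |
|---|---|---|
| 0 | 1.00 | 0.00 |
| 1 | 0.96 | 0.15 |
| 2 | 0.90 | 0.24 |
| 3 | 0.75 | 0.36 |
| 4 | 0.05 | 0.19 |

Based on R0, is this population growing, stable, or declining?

declining

R0 = Σ lx·mx = 0 + 0.144 + 0.216 + 0.27 + 0.0095 = 0.6395
R0 < 1, so the population is declining.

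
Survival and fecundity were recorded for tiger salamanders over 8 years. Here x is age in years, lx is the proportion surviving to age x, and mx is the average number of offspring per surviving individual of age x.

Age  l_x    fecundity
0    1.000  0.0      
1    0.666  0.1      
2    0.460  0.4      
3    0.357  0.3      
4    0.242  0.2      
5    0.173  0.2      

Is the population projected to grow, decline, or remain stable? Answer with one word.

declining

R0 = Σ lx·mx = 0 + 0.0666 + 0.184 + 0.1071 + 0.0484 + 0.0346 = 0.4407
R0 < 1, so the population is declining.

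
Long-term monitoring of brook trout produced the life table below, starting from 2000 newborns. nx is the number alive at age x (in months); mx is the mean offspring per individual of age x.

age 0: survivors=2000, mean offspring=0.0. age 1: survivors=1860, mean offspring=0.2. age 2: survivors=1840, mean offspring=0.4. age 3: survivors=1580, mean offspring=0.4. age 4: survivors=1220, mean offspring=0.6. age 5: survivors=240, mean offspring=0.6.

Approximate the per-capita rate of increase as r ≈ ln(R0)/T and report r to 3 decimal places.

lx = nx/n0 = nx/2000: 1, 0.93, 0.92, 0.79, 0.61, 0.12
R0 = Σ lx·mx = 0 + 0.186 + 0.368 + 0.316 + 0.366 + 0.072 = 1.308
Σ x·lx·mx = 3.694; T = 3.694/1.308 = 2.82416…
r ≈ ln(R0)/T = ln(1.308)/2.82416… = 0.09507… → 0.095

0.095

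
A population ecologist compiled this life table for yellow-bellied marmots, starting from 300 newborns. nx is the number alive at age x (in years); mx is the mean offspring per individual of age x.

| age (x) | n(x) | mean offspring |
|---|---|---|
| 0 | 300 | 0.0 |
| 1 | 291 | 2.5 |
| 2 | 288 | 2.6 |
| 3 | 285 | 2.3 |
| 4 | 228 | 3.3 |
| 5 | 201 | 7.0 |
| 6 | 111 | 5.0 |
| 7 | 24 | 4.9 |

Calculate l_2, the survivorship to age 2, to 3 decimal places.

0.960

l_2 = n_2/n_0 = 288/300 = 0.96 → 0.960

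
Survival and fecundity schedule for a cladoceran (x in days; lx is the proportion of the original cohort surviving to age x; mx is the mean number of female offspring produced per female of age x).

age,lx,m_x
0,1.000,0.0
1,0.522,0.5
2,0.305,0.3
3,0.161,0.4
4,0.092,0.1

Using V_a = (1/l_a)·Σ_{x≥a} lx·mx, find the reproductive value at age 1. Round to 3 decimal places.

lx·mx for x ≥ 1: 0.261, 0.0915, 0.0644, 0.0092 → sum = 0.4261
V_1 = 0.4261 / l_1 = 0.4261 / 0.522 = 0.816284… → 0.816

0.816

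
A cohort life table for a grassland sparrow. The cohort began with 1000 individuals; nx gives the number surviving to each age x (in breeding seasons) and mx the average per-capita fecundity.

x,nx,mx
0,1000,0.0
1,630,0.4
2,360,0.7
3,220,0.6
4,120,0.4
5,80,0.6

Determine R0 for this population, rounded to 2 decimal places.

lx = nx/n0 = nx/1000: 1, 0.63, 0.36, 0.22, 0.12, 0.08
lx·mx by age: 0, 0.252, 0.252, 0.132, 0.048, 0.048
R0 = Σ lx·mx = 0.732 → 0.73

0.73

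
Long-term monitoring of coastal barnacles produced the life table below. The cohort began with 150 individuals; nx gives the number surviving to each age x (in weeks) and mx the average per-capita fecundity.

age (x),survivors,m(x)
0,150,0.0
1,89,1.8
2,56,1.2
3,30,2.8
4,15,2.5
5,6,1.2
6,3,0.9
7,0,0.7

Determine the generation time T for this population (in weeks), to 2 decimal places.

lx = nx/n0 = nx/150: 1, 0.59333…, 0.37333…, 0.2, 0.1, 0.04, 0.02, 0
lx·mx: 0, 1.068…, 0.448…, 0.56, 0.25, 0.048, 0.018, 0 → R0 = 2.392…
x·lx·mx: 0, 1.068…, 0.896…, 1.68, 1, 0.24, 0.108, 0 → Σ = 4.992…
T = 4.992… / 2.392… = 2.086957… → 2.09

2.09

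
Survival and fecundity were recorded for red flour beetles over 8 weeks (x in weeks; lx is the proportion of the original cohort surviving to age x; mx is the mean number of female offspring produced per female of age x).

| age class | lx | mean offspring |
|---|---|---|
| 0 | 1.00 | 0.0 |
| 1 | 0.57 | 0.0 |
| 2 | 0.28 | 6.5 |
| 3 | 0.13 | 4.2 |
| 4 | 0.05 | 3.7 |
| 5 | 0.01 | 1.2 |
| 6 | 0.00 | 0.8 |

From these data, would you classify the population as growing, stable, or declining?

growing

R0 = Σ lx·mx = 0 + 0 + 1.82 + 0.546 + 0.185 + 0.012 + 0 = 2.563
R0 > 1, so the population is growing.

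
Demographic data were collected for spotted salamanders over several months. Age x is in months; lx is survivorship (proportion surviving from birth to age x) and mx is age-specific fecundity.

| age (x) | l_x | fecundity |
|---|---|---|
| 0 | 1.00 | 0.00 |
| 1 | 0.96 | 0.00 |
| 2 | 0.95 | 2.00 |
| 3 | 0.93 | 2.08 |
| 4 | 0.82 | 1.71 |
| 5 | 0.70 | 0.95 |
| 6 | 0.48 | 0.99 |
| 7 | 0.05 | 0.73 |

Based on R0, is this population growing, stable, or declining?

R0 = Σ lx·mx = 0 + 0 + 1.9 + 1.9344 + 1.4022 + 0.665 + 0.4752 + 0.0365 = 6.4133
R0 > 1, so the population is growing.

growing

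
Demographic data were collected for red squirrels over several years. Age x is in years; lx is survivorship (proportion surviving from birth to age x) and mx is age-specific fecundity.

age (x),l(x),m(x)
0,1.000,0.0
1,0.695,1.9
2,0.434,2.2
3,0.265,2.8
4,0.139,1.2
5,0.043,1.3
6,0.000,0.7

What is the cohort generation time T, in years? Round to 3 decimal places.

1.976

lx·mx: 0, 1.3205, 0.9548, 0.742, 0.1668, 0.0559, 0 → R0 = 3.24
x·lx·mx: 0, 1.3205, 1.9096, 2.226, 0.6672, 0.2795, 0 → Σ = 6.4028
T = 6.4028 / 3.24 = 1.976173… → 1.976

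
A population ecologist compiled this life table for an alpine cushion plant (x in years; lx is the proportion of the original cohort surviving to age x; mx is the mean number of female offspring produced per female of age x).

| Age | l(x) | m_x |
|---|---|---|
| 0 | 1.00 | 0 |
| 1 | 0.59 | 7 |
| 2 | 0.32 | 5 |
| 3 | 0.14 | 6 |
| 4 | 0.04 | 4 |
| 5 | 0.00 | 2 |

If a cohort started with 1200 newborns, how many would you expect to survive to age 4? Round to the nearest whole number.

48

Expected survivors = N0 · l_4 = 1200 × 0.04 = 48 → 48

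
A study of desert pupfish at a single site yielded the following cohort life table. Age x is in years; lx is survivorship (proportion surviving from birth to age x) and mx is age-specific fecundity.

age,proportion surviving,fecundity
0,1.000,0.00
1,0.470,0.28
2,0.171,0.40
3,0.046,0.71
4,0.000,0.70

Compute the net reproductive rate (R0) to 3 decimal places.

0.233

lx·mx by age: 0, 0.1316, 0.0684, 0.03266, 0
R0 = Σ lx·mx = 0.23266 → 0.233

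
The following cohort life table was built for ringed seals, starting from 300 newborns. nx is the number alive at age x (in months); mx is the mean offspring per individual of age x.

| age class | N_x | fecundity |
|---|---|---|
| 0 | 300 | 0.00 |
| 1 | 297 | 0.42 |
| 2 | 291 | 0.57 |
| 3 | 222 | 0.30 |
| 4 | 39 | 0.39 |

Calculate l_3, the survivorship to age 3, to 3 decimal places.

0.740

l_3 = n_3/n_0 = 222/300 = 0.74 → 0.740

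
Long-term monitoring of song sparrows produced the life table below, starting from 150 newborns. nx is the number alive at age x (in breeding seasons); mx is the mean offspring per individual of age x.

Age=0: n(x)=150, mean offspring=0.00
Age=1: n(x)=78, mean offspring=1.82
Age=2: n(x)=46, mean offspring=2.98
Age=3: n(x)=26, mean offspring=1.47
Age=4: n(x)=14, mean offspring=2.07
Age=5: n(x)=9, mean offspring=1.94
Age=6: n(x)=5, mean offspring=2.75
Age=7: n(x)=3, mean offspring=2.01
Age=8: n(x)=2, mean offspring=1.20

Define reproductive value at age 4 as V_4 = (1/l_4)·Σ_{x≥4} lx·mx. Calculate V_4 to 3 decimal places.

4.901

lx = nx/n0 = nx/150: 1, 0.52, 0.30667…, 0.17333…, 0.09333…, 0.06, 0.03333…, 0.02, 0.01333…
lx·mx for x ≥ 4: 0.1932…, 0.1164, 0.091667…, 0.0402, 0.016… → sum = 0.457467…
V_4 = 0.457467… / l_4 = 0.457467… / 0.093333… = 4.901429… → 4.901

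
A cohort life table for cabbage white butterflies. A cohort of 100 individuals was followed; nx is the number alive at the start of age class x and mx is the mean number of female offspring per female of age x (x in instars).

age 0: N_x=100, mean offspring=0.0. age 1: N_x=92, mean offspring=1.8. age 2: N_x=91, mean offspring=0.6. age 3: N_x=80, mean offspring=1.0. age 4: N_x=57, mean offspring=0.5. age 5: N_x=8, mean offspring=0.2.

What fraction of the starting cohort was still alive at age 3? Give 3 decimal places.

0.800

l_3 = n_3/n_0 = 80/100 = 0.8 → 0.800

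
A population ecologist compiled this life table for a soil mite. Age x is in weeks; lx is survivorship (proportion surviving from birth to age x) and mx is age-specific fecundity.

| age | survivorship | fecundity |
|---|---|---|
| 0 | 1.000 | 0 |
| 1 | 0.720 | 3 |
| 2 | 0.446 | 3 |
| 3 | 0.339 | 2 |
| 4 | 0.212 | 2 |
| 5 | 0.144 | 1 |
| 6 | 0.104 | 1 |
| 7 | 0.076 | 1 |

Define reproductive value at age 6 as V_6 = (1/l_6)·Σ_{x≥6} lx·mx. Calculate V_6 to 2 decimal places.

lx·mx for x ≥ 6: 0.104, 0.076 → sum = 0.18
V_6 = 0.18 / l_6 = 0.18 / 0.104 = 1.730769… → 1.73

1.73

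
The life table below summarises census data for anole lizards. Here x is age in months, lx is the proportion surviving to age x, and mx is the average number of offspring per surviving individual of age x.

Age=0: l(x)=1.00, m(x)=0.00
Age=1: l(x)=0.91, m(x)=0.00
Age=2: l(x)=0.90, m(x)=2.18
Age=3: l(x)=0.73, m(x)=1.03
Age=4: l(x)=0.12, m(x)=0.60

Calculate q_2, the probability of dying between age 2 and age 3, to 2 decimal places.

0.19

q_2 = (l_2 − l_3) / l_2 = (0.9 − 0.73) / 0.9
     = 0.17 / 0.9 = 0.188889… → 0.19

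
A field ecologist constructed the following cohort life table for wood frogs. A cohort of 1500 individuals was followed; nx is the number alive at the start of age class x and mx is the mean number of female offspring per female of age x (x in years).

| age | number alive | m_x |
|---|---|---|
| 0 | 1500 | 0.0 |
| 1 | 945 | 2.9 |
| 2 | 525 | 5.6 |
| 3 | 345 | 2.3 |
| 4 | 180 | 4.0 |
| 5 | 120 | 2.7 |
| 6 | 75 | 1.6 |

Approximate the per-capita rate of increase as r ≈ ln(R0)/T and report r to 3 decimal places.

0.766

lx = nx/n0 = nx/1500: 1, 0.63, 0.35, 0.23, 0.12, 0.08, 0.05
R0 = Σ lx·mx = 0 + 1.827 + 1.96 + 0.529 + 0.48 + 0.216 + 0.08 = 5.092
Σ x·lx·mx = 10.814; T = 10.814/5.092 = 2.12372…
r ≈ ln(R0)/T = ln(5.092)/2.12372… = 0.76642… → 0.766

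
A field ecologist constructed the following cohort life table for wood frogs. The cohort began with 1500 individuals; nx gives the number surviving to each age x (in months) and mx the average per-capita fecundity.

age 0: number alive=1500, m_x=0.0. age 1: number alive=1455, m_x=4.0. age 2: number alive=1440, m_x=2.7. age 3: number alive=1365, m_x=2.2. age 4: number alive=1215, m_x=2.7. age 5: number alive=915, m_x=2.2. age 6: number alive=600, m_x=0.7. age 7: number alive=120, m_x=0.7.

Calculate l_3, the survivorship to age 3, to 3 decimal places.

0.910

l_3 = n_3/n_0 = 1365/1500 = 0.91 → 0.910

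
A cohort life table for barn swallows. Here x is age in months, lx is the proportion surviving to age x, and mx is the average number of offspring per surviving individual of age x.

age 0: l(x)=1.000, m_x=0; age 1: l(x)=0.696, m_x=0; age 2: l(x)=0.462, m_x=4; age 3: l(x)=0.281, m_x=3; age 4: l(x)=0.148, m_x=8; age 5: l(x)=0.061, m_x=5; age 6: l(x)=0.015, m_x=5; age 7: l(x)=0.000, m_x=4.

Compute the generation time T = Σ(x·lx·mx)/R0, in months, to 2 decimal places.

3.04

lx·mx: 0, 0, 1.848, 0.843, 1.184, 0.305, 0.075, 0 → R0 = 4.255
x·lx·mx: 0, 0, 3.696, 2.529, 4.736, 1.525, 0.45, 0 → Σ = 12.936
T = 12.936 / 4.255 = 3.040188… → 3.04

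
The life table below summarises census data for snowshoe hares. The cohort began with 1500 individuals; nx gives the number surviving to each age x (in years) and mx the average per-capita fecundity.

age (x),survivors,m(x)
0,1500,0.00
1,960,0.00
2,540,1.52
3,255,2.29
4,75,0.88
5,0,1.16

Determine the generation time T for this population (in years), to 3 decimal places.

2.487

lx = nx/n0 = nx/1500: 1, 0.64, 0.36, 0.17, 0.05, 0
lx·mx: 0, 0, 0.5472, 0.3893, 0.044, 0 → R0 = 0.9805
x·lx·mx: 0, 0, 1.0944, 1.1679, 0.176, 0 → Σ = 2.4383
T = 2.4383 / 0.9805 = 2.486792… → 2.487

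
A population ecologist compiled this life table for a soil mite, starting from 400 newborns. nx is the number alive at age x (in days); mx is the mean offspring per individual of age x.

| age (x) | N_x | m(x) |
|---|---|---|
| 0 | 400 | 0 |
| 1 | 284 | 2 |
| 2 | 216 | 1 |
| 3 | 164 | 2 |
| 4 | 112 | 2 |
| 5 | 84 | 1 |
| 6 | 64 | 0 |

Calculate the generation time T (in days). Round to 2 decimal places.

2.32

lx = nx/n0 = nx/400: 1, 0.71, 0.54, 0.41, 0.28, 0.21, 0.16
lx·mx: 0, 1.42, 0.54, 0.82, 0.56, 0.21, 0 → R0 = 3.55
x·lx·mx: 0, 1.42, 1.08, 2.46, 2.24, 1.05, 0 → Σ = 8.25
T = 8.25 / 3.55 = 2.323944… → 2.32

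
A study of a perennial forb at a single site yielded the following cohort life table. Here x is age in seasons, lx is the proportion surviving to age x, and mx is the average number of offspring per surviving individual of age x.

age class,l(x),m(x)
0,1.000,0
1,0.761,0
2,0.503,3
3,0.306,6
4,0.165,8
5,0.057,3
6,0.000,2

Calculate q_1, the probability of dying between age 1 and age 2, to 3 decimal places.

0.339

q_1 = (l_1 − l_2) / l_1 = (0.761 − 0.503) / 0.761
     = 0.258 / 0.761 = 0.339028… → 0.339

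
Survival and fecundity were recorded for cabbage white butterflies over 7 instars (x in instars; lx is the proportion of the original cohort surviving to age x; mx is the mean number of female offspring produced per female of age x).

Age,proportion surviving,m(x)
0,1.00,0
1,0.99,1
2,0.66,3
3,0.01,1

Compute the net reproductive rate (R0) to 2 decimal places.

lx·mx by age: 0, 0.99, 1.98, 0.01
R0 = Σ lx·mx = 2.98 → 2.98

2.98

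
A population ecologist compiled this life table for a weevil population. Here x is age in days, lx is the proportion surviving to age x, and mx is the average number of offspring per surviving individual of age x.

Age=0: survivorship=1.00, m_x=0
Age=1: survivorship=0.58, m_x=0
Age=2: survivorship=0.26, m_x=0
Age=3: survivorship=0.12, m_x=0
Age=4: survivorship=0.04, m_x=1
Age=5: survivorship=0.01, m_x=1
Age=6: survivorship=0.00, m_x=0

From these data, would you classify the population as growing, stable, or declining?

declining

R0 = Σ lx·mx = 0 + 0 + 0 + 0 + 0.04 + 0.01 + 0 = 0.05
R0 < 1, so the population is declining.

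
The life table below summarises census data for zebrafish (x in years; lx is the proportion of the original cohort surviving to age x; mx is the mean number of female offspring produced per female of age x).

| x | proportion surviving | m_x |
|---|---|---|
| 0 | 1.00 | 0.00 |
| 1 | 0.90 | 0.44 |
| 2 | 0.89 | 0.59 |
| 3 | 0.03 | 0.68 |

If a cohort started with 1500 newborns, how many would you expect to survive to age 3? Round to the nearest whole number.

Expected survivors = N0 · l_3 = 1500 × 0.03 = 45 → 45

45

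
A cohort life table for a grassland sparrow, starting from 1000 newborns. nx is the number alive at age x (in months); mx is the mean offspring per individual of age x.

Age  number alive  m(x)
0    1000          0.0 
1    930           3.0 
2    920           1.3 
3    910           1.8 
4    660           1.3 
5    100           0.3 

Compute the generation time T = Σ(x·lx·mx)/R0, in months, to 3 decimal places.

lx = nx/n0 = nx/1000: 1, 0.93, 0.92, 0.91, 0.66, 0.1
lx·mx: 0, 2.79, 1.196, 1.638, 0.858, 0.03 → R0 = 6.512
x·lx·mx: 0, 2.79, 2.392, 4.914, 3.432, 0.15 → Σ = 13.678
T = 13.678 / 6.512 = 2.10043… → 2.100

2.100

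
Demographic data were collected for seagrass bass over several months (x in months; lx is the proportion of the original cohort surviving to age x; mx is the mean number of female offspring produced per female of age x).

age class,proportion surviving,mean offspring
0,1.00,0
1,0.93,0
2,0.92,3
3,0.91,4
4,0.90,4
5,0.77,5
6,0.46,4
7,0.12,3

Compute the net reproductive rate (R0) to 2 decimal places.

16.05

lx·mx by age: 0, 0, 2.76, 3.64, 3.6, 3.85, 1.84, 0.36
R0 = Σ lx·mx = 16.05 → 16.05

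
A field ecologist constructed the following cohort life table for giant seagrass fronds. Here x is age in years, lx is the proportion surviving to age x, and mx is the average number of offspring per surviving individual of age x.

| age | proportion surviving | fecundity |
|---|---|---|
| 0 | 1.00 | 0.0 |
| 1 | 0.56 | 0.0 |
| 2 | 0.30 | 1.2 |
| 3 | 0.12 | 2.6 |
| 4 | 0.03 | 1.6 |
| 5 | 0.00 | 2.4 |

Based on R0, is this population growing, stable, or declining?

R0 = Σ lx·mx = 0 + 0 + 0.36 + 0.312 + 0.048 + 0 = 0.72
R0 < 1, so the population is declining.

declining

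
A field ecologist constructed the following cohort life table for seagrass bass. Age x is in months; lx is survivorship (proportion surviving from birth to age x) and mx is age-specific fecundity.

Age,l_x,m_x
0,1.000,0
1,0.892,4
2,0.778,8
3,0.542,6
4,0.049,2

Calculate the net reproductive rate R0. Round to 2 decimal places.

13.14

lx·mx by age: 0, 3.568, 6.224, 3.252, 0.098
R0 = Σ lx·mx = 13.142 → 13.14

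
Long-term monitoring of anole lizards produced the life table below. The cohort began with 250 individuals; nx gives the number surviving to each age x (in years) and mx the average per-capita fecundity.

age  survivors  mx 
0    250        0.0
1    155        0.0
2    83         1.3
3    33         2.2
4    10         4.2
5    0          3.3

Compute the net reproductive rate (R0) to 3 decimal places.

0.890

lx = nx/n0 = nx/250: 1, 0.62, 0.332, 0.132, 0.04, 0
lx·mx by age: 0, 0, 0.4316, 0.2904, 0.168, 0
R0 = Σ lx·mx = 0.89 → 0.890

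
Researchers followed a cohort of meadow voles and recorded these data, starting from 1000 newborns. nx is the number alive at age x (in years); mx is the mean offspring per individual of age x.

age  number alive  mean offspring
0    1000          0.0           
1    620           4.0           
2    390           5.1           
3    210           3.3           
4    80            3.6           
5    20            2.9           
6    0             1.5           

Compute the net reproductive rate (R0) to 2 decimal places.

5.51

lx = nx/n0 = nx/1000: 1, 0.62, 0.39, 0.21, 0.08, 0.02, 0
lx·mx by age: 0, 2.48, 1.989, 0.693, 0.288, 0.058, 0
R0 = Σ lx·mx = 5.508 → 5.51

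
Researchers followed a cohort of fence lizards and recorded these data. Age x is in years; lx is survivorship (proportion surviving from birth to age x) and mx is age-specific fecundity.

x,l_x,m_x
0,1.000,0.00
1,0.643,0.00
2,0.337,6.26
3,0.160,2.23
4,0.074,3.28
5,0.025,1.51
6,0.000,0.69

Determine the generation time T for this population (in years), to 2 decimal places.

lx·mx: 0, 0, 2.10962, 0.3568, 0.24272, 0.03775, 0 → R0 = 2.74689
x·lx·mx: 0, 0, 4.21924, 1.0704, 0.97088, 0.18875, 0 → Σ = 6.44927
T = 6.44927 / 2.74689 = 2.347844… → 2.35

2.35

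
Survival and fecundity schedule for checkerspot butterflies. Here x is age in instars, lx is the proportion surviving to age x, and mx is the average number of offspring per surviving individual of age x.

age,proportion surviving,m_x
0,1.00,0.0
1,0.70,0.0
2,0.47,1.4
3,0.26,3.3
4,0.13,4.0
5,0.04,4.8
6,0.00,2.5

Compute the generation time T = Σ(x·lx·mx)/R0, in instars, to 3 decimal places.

lx·mx: 0, 0, 0.658, 0.858, 0.52, 0.192, 0 → R0 = 2.228
x·lx·mx: 0, 0, 1.316, 2.574, 2.08, 0.96, 0 → Σ = 6.93
T = 6.93 / 2.228 = 3.110413… → 3.110

3.110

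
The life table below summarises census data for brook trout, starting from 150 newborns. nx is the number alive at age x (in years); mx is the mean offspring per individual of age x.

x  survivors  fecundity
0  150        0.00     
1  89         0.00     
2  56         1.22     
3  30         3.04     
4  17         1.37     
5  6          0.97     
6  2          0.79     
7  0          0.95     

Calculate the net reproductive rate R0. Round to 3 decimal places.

1.268

lx = nx/n0 = nx/150: 1, 0.59333…, 0.37333…, 0.2, 0.11333…, 0.04, 0.01333…, 0
lx·mx by age: 0, 0, 0.455467…, 0.608, 0.155267…, 0.0388, 0.010533…, 0
R0 = Σ lx·mx = 1.268067… → 1.268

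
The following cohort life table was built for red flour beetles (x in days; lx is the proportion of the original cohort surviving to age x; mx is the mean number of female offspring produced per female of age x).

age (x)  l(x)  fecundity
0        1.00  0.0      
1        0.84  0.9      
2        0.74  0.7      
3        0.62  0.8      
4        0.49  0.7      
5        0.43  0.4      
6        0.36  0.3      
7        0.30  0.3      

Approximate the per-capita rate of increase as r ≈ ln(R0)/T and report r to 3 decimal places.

0.333

R0 = Σ lx·mx = 0 + 0.756 + 0.518 + 0.496 + 0.343 + 0.172 + 0.108 + 0.09 = 2.483
Σ x·lx·mx = 6.79; T = 6.79/2.483 = 2.7346…
r ≈ ln(R0)/T = ln(2.483)/2.7346… = 0.33258… → 0.333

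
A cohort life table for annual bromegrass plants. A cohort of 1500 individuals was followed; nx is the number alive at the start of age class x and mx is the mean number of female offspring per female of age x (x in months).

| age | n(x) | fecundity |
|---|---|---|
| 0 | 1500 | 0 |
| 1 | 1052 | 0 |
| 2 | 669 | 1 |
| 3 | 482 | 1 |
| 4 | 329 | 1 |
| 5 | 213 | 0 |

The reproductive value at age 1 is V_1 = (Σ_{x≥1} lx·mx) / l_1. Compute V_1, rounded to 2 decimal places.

1.41

lx = nx/n0 = nx/1500: 1, 0.70133…, 0.446, 0.32133…, 0.21933…, 0.142
lx·mx for x ≥ 1: 0, 0.446, 0.321333…, 0.219333…, 0 → sum = 0.986667…
V_1 = 0.986667… / l_1 = 0.986667… / 0.701333… = 1.406844… → 1.41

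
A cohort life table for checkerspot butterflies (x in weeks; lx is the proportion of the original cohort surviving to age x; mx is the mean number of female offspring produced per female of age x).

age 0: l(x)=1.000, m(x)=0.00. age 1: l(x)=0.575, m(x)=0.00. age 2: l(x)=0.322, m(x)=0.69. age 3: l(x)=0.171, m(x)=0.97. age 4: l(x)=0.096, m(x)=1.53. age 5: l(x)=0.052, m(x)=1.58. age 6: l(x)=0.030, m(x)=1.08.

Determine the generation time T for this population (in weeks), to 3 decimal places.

3.287

lx·mx: 0, 0, 0.22218, 0.16587, 0.14688, 0.08216, 0.0324 → R0 = 0.64949
x·lx·mx: 0, 0, 0.44436, 0.49761, 0.58752, 0.4108, 0.1944 → Σ = 2.13469
T = 2.13469 / 0.64949 = 3.286717… → 3.287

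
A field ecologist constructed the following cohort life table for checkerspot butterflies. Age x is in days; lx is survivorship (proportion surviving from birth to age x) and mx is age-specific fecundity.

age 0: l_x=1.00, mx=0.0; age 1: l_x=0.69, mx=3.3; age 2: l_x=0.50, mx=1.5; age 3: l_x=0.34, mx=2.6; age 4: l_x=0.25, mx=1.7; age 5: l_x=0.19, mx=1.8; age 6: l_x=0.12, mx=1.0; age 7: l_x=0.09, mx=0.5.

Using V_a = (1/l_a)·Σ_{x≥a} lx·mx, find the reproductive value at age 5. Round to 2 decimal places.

2.67

lx·mx for x ≥ 5: 0.342, 0.12, 0.045 → sum = 0.507
V_5 = 0.507 / l_5 = 0.507 / 0.19 = 2.668421… → 2.67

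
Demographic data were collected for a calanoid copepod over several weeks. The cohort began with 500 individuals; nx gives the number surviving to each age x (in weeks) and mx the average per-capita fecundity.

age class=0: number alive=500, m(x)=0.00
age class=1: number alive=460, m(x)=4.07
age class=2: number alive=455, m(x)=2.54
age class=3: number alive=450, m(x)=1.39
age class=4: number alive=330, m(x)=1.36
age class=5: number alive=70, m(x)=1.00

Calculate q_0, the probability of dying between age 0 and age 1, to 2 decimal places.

0.08

lx = nx/n0 = nx/500: 1, 0.92, 0.91, 0.9, 0.66, 0.14
q_0 = (l_0 − l_1) / l_0 = (1 − 0.92) / 1
     = 0.08 / 1 = 0.08 → 0.08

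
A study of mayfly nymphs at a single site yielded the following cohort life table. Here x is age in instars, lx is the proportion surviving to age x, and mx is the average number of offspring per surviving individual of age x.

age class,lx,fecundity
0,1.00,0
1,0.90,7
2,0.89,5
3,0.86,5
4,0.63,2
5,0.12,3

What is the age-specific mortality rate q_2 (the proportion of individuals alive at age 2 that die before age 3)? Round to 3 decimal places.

q_2 = (l_2 − l_3) / l_2 = (0.89 − 0.86) / 0.89
     = 0.03 / 0.89 = 0.033708… → 0.034

0.034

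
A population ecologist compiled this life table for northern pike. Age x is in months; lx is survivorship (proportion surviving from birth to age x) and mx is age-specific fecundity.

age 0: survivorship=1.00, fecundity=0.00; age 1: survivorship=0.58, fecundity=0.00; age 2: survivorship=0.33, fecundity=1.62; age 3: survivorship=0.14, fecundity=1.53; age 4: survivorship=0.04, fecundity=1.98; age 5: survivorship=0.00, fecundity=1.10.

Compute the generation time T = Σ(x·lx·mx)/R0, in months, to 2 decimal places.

lx·mx: 0, 0, 0.5346, 0.2142, 0.0792, 0 → R0 = 0.828
x·lx·mx: 0, 0, 1.0692, 0.6426, 0.3168, 0 → Σ = 2.0286
T = 2.0286 / 0.828 = 2.45 → 2.45

2.45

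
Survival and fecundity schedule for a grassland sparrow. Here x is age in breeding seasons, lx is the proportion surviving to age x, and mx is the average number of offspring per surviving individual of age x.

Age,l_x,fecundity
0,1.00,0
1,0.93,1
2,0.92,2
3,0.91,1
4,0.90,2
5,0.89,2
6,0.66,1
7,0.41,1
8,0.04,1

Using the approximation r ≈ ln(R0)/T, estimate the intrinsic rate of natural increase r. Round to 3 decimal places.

R0 = Σ lx·mx = 0 + 0.93 + 1.84 + 0.91 + 1.8 + 1.78 + 0.66 + 0.41 + 0.04 = 8.37
Σ x·lx·mx = 30.59; T = 30.59/8.37 = 3.65472…
r ≈ ln(R0)/T = ln(8.37)/3.65472… = 0.58135… → 0.581

0.581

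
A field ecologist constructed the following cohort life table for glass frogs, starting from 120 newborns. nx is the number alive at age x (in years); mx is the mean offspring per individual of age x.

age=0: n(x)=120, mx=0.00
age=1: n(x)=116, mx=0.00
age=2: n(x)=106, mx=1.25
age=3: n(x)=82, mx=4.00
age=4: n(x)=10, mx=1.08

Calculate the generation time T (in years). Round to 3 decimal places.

2.742

lx = nx/n0 = nx/120: 1, 0.96667…, 0.88333…, 0.68333…, 0.08333…
lx·mx: 0, 0, 1.104167…, 2.733333…, 0.09… → R0 = 3.9275…
x·lx·mx: 0, 0, 2.208333…, 8.2…, 0.36… → Σ = 10.768333…
T = 10.768333… / 3.9275… = 2.741778… → 2.742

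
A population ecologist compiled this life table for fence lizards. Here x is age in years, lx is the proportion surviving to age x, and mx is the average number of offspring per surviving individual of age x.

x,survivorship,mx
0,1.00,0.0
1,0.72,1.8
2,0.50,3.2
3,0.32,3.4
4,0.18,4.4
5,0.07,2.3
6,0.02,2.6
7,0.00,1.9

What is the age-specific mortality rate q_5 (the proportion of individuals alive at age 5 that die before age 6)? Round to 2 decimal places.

0.71

q_5 = (l_5 − l_6) / l_5 = (0.07 − 0.02) / 0.07
     = 0.05 / 0.07 = 0.714286… → 0.71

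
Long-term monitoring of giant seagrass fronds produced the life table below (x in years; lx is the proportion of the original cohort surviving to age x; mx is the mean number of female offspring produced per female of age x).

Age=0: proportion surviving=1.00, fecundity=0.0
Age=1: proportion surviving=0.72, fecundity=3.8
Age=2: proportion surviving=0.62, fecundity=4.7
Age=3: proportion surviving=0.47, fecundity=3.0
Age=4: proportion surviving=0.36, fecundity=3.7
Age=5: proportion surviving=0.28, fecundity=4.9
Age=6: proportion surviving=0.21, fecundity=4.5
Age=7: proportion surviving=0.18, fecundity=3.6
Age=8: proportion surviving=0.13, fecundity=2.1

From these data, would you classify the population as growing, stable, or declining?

growing

R0 = Σ lx·mx = 0 + 2.736 + 2.914 + 1.41 + 1.332 + 1.372 + 0.945 + 0.648 + 0.273 = 11.63
R0 > 1, so the population is growing.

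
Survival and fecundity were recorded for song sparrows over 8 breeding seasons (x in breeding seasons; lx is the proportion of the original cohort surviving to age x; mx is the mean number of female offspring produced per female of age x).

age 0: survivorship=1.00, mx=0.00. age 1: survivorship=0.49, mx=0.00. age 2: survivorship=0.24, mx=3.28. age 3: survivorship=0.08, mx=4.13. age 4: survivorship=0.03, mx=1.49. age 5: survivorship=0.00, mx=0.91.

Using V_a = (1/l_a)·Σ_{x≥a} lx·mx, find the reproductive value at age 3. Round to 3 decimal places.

4.689

lx·mx for x ≥ 3: 0.3304, 0.0447, 0 → sum = 0.3751
V_3 = 0.3751 / l_3 = 0.3751 / 0.08 = 4.68875 → 4.689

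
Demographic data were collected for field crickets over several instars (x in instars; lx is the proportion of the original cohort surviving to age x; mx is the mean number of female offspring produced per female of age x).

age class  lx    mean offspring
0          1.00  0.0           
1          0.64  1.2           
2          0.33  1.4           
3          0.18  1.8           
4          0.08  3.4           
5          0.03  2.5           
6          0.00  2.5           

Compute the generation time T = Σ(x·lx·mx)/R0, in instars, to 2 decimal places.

lx·mx: 0, 0.768, 0.462, 0.324, 0.272, 0.075, 0 → R0 = 1.901
x·lx·mx: 0, 0.768, 0.924, 0.972, 1.088, 0.375, 0 → Σ = 4.127
T = 4.127 / 1.901 = 2.170963… → 2.17

2.17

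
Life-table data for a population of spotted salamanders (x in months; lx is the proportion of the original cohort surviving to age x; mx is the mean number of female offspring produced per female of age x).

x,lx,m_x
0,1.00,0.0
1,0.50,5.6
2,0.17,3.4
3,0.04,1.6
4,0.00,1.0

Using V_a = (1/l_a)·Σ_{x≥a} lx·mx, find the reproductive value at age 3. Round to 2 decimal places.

lx·mx for x ≥ 3: 0.064, 0 → sum = 0.064
V_3 = 0.064 / l_3 = 0.064 / 0.04 = 1.6 → 1.60

1.60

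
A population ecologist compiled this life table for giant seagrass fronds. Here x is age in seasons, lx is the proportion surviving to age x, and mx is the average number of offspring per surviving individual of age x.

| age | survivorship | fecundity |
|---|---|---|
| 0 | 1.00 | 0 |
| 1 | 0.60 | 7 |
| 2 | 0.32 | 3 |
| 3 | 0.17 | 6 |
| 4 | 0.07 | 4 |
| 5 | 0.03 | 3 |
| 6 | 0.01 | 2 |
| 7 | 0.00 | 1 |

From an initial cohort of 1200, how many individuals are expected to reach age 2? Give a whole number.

Expected survivors = N0 · l_2 = 1200 × 0.32 = 384 → 384

384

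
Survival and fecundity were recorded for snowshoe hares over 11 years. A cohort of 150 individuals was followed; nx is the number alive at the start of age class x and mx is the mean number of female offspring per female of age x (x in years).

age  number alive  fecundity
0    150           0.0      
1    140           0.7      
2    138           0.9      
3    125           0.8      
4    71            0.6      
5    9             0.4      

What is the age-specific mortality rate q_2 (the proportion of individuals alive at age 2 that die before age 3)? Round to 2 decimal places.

lx = nx/n0 = nx/150: 1, 0.93333…, 0.92, 0.83333…, 0.47333…, 0.06
q_2 = (l_2 − l_3) / l_2 = (0.92 − 0.833333…) / 0.92
     = 0.086667… / 0.92 = 0.094203… → 0.09

0.09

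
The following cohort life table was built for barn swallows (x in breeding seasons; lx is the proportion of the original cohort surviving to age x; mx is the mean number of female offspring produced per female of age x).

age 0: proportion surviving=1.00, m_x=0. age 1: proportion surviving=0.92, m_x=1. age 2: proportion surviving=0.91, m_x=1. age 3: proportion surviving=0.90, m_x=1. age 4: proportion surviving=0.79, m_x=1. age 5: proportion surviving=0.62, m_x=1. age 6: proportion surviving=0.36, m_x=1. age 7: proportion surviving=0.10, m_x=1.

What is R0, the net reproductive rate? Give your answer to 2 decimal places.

4.60

lx·mx by age: 0, 0.92, 0.91, 0.9, 0.79, 0.62, 0.36, 0.1
R0 = Σ lx·mx = 4.6 → 4.60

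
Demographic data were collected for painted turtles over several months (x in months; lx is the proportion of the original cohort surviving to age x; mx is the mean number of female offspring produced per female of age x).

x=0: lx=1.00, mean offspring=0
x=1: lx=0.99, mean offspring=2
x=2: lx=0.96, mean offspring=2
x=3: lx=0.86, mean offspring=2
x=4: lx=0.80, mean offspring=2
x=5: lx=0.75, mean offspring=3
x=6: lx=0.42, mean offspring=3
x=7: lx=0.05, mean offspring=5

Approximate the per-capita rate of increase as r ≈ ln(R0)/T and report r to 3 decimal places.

R0 = Σ lx·mx = 0 + 1.98 + 1.92 + 1.72 + 1.6 + 2.25 + 1.26 + 0.25 = 10.98
Σ x·lx·mx = 37.94; T = 37.94/10.98 = 3.45537…
r ≈ ln(R0)/T = ln(10.98)/3.45537… = 0.69343… → 0.693

0.693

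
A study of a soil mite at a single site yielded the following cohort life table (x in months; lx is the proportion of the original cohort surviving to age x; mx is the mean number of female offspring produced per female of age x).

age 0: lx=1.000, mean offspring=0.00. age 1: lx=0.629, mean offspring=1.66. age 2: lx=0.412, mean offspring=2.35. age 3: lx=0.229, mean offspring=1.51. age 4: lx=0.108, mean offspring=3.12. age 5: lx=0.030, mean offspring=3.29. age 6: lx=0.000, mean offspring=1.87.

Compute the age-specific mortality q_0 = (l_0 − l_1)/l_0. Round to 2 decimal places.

q_0 = (l_0 − l_1) / l_0 = (1 − 0.629) / 1
     = 0.371 / 1 = 0.371 → 0.37

0.37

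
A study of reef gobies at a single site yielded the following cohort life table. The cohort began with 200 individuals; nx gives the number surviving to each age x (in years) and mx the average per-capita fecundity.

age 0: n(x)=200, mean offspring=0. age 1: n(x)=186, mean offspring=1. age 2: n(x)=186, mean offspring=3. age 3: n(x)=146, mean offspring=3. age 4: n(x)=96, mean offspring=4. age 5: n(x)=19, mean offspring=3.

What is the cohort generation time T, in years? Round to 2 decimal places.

lx = nx/n0 = nx/200: 1, 0.93, 0.93, 0.73, 0.48, 0.095
lx·mx: 0, 0.93, 2.79, 2.19, 1.92, 0.285 → R0 = 8.115
x·lx·mx: 0, 0.93, 5.58, 6.57, 7.68, 1.425 → Σ = 22.185
T = 22.185 / 8.115 = 2.733826… → 2.73

2.73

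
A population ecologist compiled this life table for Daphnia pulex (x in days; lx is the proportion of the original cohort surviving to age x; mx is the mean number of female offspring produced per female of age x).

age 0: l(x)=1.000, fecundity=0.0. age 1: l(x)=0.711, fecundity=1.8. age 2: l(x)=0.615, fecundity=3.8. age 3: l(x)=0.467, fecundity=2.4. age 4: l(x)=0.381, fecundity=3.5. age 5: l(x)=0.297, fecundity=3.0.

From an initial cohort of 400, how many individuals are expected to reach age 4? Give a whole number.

Expected survivors = N0 · l_4 = 400 × 0.381 = 152.4 → 152

152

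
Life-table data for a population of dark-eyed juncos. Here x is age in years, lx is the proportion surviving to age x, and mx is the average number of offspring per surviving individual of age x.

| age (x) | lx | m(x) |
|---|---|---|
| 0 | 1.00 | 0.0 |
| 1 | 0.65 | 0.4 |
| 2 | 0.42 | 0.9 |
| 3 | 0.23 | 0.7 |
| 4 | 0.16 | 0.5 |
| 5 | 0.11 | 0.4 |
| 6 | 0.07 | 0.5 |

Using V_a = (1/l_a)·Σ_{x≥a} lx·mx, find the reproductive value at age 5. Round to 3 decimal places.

lx·mx for x ≥ 5: 0.044, 0.035 → sum = 0.079
V_5 = 0.079 / l_5 = 0.079 / 0.11 = 0.718182… → 0.718

0.718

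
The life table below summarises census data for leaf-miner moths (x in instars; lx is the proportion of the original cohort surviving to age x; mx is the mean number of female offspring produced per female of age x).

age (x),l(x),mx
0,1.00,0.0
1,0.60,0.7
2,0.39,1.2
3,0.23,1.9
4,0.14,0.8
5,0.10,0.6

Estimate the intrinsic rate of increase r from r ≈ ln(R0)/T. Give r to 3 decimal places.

R0 = Σ lx·mx = 0 + 0.42 + 0.468 + 0.437 + 0.112 + 0.06 = 1.497
Σ x·lx·mx = 3.415; T = 3.415/1.497 = 2.28123…
r ≈ ln(R0)/T = ln(1.497)/2.28123… = 0.17686… → 0.177

0.177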